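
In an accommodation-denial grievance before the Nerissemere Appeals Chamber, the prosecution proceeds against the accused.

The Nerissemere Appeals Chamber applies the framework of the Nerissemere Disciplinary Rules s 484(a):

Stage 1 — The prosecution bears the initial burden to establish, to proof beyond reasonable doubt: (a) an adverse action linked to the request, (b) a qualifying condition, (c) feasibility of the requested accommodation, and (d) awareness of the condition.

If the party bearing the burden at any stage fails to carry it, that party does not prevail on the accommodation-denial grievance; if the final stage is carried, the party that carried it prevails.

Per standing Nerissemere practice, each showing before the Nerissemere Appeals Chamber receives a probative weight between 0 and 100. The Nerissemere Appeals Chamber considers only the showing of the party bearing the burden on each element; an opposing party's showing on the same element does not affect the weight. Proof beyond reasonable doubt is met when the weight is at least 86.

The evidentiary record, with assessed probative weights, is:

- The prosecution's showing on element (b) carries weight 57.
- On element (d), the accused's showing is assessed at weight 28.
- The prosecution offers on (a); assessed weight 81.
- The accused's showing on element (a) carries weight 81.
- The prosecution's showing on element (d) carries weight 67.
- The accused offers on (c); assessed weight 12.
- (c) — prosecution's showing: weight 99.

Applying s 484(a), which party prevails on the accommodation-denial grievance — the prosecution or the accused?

accused

Stage 1 — burden on prosecution; standard: proof beyond reasonable doubt (weight is at least 86).
    (a): 81 (accused's 81 disregarded) < 86 [not met]
    (b): 57 < 86 [not met]
    (c): 99 (accused's 12 disregarded) ≥ 86 [met]
    (d): 67 (accused's 28 disregarded) < 86 [not met]
  The prosecution does not carry Stage 1.
So the accused prevails.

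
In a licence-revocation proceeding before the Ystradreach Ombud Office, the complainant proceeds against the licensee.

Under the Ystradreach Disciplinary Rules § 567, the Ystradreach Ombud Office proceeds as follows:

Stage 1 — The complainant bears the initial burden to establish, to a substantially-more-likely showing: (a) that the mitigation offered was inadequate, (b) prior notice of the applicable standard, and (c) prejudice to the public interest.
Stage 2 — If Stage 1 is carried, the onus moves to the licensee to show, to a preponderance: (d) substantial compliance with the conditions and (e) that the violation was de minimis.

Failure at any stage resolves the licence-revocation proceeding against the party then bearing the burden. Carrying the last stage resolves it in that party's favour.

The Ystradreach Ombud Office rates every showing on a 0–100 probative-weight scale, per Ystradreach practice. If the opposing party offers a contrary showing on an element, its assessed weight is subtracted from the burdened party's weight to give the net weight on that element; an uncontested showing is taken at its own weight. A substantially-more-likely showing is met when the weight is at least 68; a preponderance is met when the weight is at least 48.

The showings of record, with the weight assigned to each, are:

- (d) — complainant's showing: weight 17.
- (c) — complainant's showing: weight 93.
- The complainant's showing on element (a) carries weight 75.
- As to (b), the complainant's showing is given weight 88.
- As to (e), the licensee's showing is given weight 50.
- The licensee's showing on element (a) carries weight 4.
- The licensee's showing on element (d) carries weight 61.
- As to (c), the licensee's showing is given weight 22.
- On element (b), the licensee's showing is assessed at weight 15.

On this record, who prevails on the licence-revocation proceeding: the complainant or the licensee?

Stage 1 (complainant, a substantially-more-likely showing, weight is at least 68): (a) net 75−4=71 ≥ 68 — meets; (b) net 88−15=73 ≥ 68 — meets; (c) net 93−22=71 ≥ 68 — meets.
  All elements met. The burden passes to the licensee.
Stage 2 (licensee, a preponderance, weight is at least 48): (d) net 61−17=44 < 48 — fails; (e) 50 ≥ 48 — meets.
  Stage 2 not carried; the licensee fails its burden.
So the complainant prevails.

complainant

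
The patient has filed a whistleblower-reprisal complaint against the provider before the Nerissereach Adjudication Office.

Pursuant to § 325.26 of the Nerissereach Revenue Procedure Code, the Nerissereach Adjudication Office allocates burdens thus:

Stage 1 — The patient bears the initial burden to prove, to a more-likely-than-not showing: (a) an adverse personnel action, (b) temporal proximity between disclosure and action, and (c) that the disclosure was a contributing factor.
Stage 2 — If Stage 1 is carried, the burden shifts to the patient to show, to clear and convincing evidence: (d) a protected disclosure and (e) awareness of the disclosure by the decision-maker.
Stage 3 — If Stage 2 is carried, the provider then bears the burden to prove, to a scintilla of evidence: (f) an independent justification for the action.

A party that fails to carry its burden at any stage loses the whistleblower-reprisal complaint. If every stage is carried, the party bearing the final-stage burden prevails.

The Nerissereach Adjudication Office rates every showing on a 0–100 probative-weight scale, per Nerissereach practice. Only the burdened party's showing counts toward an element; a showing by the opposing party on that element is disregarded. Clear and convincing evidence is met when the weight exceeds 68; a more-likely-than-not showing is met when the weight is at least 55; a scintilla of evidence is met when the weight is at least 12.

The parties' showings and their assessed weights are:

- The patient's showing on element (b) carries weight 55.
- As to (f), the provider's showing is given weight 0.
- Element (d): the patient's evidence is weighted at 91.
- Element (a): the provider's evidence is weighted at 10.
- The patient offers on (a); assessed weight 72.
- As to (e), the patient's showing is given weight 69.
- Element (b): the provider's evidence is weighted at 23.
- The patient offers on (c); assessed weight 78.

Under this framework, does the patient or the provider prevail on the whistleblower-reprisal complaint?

patient

Stage 1 — burden on patient; standard: a more-likely-than-not showing (weight is at least 55).
    (a): 72 (provider's 10 disregarded) ≥ 55 [met]
    (b): 55 (provider's 23 disregarded) ≥ 55 [met]
    (c): 78 ≥ 55 [met]
  Stage 1 carried; the burden remains with the patient.
Stage 2 — burden on patient; standard: clear and convincing evidence (weight exceeds 68).
    (d): 91 > 68 [met]
    (e): 69 > 68 [met]
  All elements met. The burden passes to the provider.
Stage 3 — burden on provider; standard: a scintilla of evidence (weight is at least 12).
    (f): 0 < 12 [not met]
  Stage 3 not carried; the provider fails its burden.
So the patient prevails.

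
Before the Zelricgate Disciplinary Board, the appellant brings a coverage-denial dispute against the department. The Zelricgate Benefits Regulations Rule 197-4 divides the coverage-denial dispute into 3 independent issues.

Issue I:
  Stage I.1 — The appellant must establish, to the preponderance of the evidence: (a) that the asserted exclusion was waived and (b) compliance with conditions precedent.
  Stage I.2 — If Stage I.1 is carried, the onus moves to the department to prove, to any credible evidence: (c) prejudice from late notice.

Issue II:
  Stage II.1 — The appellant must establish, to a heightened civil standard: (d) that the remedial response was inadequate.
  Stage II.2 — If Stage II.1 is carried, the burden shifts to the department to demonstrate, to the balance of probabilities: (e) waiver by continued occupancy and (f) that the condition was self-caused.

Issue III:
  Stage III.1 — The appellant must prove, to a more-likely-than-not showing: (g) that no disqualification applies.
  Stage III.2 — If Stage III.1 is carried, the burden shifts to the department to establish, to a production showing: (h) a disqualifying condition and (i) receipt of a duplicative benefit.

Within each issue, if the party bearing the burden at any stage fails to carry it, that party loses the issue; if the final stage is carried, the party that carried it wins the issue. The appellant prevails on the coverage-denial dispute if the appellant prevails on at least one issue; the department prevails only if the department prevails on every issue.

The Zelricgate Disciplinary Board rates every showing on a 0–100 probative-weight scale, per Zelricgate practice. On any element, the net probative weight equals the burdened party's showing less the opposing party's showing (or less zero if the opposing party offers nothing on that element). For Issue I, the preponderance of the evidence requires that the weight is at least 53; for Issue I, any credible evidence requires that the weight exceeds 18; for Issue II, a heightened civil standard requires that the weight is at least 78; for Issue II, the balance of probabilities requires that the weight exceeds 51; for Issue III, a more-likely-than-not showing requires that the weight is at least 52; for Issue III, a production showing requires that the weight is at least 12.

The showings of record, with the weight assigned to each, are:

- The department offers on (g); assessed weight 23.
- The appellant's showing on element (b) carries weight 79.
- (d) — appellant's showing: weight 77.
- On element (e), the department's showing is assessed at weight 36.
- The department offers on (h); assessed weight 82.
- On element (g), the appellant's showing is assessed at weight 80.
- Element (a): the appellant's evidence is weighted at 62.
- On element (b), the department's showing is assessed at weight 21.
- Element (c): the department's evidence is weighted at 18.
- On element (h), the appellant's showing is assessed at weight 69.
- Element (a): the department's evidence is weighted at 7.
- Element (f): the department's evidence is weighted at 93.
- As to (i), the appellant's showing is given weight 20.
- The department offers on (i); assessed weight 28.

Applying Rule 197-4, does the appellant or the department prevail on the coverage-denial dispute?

— Issue I —
Stage I.1 (appellant, the preponderance of the evidence, weight is at least 53): (a) net 62−7=55 ≥ 53 — meets; (b) net 79−21=58 ≥ 53 — meets.
  Stage I.1 is satisfied; the onus moves to the department.
Stage I.2 (department, any credible evidence, weight exceeds 18): (c) 18 ≤ 18 — fails.
  Stage I.2 not carried; the department fails its burden.
The analysis ends at Stage I.2; the appellant prevails on this issue.
— Issue II —
Stage II.1 (appellant, a heightened civil standard, weight is at least 78): (d) 77 < 78 — fails.
  The appellant does not carry Stage II.1.
The analysis ends at Stage II.1; the department prevails on this issue.
— Issue III —
At Stage III.1 the appellant must meet a more-likely-than-not showing (weight is at least 52): on (g) the weight is 80 less the opposing 23 gives net 57, which does reach 52, so (g) meets the standard.
  Stage III.1 is satisfied; the onus moves to the department.
At Stage III.2 the department must meet a production showing (weight is at least 12): on (h) the weight is 82 less the opposing 69 gives net 13, ≥ 12, so (h) meets the standard; on (i) the weight is 28 less the opposing 20 gives net 8, < 12, so (i) does not meet the standard.
  The department does not carry Stage III.2.
The analysis ends at Stage III.2; the appellant prevails on this issue.
Per-issue: Issue I → appellant; Issue II → department; Issue III → appellant. The appellant must prevail on at least one issue; overall, the appellant prevails.

appellant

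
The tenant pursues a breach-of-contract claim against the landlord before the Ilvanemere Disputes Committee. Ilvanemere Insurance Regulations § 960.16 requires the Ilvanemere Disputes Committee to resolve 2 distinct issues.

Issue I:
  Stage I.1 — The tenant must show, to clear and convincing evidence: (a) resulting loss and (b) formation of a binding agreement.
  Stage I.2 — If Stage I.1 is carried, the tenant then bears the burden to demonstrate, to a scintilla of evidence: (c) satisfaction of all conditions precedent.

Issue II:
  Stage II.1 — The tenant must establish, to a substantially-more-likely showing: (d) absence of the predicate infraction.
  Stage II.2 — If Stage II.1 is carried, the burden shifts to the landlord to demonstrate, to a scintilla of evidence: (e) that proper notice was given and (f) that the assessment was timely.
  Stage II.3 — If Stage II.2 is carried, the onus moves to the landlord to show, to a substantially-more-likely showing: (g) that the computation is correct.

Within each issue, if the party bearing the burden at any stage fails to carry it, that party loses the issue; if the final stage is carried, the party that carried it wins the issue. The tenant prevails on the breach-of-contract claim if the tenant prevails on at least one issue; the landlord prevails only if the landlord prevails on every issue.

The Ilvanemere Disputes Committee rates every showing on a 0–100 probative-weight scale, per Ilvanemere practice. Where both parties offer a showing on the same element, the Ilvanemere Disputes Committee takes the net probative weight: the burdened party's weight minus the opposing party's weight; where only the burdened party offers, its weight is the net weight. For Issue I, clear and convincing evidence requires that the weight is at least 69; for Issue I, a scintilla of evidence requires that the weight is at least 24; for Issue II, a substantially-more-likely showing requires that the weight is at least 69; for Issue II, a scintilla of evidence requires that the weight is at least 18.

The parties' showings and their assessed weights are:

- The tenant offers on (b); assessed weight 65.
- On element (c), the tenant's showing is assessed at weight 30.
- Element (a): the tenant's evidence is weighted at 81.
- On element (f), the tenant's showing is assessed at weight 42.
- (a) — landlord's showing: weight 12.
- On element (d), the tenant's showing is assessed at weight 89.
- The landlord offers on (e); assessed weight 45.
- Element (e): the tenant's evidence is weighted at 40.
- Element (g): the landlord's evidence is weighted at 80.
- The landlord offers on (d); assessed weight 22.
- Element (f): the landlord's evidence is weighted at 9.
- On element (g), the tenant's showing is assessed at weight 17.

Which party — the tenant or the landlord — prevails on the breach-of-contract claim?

landlord

— Issue I —
At Stage I.1 the tenant must meet clear and convincing evidence (weight is at least 69): on (a) the weight is 81 less the opposing 12 gives net 69, which does reach 69, so (a) meets the standard; on (b) the weight is 65, < 69, so (b) does not meet the standard.
  Stage I.1 not carried; the tenant fails its burden.
The analysis ends at Stage I.1; the landlord prevails on this issue.
— Issue II —
At Stage II.1 the tenant must meet a substantially-more-likely showing (weight is at least 69): on (d) the weight is 89 less the opposing 22 gives net 67, < 69, so (d) does not meet the standard.
  Stage II.1 not carried; the tenant fails its burden.
The landlord prevails on this issue.
Per-issue: Issue I → landlord; Issue II → landlord. The tenant must prevail on at least one issue; overall, the landlord prevails.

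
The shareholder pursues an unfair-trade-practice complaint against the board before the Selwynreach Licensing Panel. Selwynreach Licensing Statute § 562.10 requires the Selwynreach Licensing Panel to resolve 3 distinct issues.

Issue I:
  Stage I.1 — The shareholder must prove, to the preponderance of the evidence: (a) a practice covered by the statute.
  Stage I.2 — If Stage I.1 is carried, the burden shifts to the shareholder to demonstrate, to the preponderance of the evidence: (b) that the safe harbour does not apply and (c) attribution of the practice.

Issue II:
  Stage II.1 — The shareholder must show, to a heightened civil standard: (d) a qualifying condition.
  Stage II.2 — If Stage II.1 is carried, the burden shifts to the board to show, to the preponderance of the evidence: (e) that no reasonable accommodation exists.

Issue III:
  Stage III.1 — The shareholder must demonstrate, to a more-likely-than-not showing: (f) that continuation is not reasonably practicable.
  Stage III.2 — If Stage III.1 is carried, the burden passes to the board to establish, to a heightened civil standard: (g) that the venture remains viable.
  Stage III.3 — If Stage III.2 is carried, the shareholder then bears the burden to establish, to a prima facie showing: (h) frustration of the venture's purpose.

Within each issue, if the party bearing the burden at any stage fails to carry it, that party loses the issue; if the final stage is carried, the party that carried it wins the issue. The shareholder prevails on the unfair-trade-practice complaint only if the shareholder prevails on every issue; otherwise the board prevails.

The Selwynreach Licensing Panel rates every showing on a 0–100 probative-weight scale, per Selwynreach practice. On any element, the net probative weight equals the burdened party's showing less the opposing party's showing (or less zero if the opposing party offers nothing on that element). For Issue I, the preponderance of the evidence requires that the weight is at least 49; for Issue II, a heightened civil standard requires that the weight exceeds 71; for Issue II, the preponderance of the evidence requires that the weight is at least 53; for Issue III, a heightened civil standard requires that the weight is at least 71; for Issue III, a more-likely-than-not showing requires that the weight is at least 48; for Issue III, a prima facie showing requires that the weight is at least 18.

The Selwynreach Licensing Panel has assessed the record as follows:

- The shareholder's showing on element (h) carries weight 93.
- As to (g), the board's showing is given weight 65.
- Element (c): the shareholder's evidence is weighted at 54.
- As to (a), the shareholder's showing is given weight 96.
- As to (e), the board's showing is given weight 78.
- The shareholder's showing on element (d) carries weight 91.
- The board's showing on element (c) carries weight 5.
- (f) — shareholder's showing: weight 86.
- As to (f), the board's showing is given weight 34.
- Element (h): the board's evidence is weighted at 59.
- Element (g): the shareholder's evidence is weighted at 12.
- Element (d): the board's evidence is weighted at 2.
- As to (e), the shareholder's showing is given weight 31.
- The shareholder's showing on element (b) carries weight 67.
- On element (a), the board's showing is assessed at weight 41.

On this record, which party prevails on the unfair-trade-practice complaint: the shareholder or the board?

shareholder

— Issue I —
Stage I.1 (shareholder, the preponderance of the evidence, weight is at least 49): (a) net 96−41=55 ≥ 49 — meets.
  Stage I.1 is satisfied; the shareholder continues to bear the burden.
Stage I.2 (shareholder, the preponderance of the evidence, weight is at least 49): (b) 67 ≥ 49 — meets; (c) net 54−5=49 ≥ 49 — meets.
  The shareholder carries the last stage.
Every stage carried; the shareholder prevails on this issue.
— Issue II —
At Stage II.1 the shareholder must meet a heightened civil standard (weight exceeds 71): on (d) the weight is 91 less the opposing 2 gives net 89, > 71, so (d) meets the standard.
  All elements met. The burden passes to the board.
At Stage II.2 the board must meet the preponderance of the evidence (weight is at least 53): on (e) the weight is 78 less the opposing 31 gives net 47, which does not reach 53, so (e) does not meet the standard.
  Not every element is met, so the board fails to carry Stage II.2.
So the shareholder prevails on this issue.
— Issue III —
At Stage III.1 the shareholder must meet a more-likely-than-not showing (weight is at least 48): on (f) the weight is 86 less the opposing 34 gives net 52, ≥ 48, so (f) meets the standard.
  The shareholder carries Stage III.1; the board now bears the burden.
At Stage III.2 the board must meet a heightened civil standard (weight is at least 71): on (g) the weight is 65 less the opposing 12 gives net 53, which does not reach 71, so (g) does not meet the standard.
  Not every element is met, so the board fails to carry Stage III.2.
The analysis ends at Stage III.2; the shareholder prevails on this issue.
Per-issue: Issue I → shareholder; Issue II → shareholder; Issue III → shareholder. The shareholder must prevail on every issue; overall, the shareholder prevails.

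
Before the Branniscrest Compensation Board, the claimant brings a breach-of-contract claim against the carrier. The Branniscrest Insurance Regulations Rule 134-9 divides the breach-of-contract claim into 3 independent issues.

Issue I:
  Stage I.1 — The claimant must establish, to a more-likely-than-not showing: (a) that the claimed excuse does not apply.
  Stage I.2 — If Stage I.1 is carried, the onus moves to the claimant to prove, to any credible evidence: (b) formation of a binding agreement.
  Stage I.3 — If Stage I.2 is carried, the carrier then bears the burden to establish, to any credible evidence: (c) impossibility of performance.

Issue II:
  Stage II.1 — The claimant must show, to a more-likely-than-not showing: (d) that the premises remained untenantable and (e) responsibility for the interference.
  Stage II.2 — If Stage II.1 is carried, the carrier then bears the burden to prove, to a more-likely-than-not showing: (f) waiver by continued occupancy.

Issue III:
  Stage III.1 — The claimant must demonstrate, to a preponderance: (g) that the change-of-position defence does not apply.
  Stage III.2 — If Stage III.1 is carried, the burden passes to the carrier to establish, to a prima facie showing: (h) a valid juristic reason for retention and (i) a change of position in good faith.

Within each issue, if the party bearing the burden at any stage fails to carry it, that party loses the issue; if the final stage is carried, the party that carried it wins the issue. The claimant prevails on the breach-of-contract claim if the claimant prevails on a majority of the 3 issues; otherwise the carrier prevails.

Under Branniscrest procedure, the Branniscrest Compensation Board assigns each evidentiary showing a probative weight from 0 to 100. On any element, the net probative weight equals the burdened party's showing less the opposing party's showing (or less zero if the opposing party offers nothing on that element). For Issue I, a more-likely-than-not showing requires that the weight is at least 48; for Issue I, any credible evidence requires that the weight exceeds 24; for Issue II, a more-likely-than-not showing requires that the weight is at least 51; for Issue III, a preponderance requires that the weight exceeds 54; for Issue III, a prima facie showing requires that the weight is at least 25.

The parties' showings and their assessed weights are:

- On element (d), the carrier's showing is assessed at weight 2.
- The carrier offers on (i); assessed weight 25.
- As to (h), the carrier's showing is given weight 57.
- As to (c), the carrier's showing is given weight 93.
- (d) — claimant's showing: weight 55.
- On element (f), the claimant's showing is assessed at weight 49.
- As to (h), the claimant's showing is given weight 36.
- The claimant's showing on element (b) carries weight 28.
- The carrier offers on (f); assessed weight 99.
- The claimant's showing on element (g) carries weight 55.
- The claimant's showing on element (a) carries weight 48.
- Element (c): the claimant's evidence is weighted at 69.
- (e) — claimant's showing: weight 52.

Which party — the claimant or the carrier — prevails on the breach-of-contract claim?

claimant

— Issue I —
Stage I.1 — burden on claimant; standard: a more-likely-than-not showing (weight is at least 48).
    (a): 48 ≥ 48 [met]
  Stage I.1 carried; the burden remains with the claimant.
Stage I.2 — burden on claimant; standard: any credible evidence (weight exceeds 24).
    (b): 28 > 24 [met]
  Stage I.2 carried; the burden shifts to the carrier.
Stage I.3 — burden on carrier; standard: any credible evidence (weight exceeds 24).
    (c): 93 − 69 = 24 ≤ 24 [not met]
  Not every element is met, so the carrier fails to carry Stage I.3.
So the claimant prevails on this issue.
— Issue II —
Stage II.1 — burden on claimant; standard: a more-likely-than-not showing (weight is at least 51).
    (d): 55 − 2 = 53 ≥ 51 [met]
    (e): 52 ≥ 51 [met]
  All elements met. The burden passes to the carrier.
Stage II.2 — burden on carrier; standard: a more-likely-than-not showing (weight is at least 51).
    (f): 99 − 49 = 50 < 51 [not met]
  Stage II.2 not carried; the carrier fails its burden.
So the claimant prevails on this issue.
— Issue III —
Stage III.1 (claimant, a preponderance, weight exceeds 54): (g) 55 > 54 — meets.
  Stage III.1 carried; the burden shifts to the carrier.
Stage III.2 (carrier, a prima facie showing, weight is at least 25): (h) net 57−36=21 < 25 — fails; (i) 25 ≥ 25 — meets.
  The carrier does not carry Stage III.2.
So the claimant prevails on this issue.
Per-issue: Issue I → claimant; Issue II → claimant; Issue III → claimant. The claimant must prevail on a majority of issues; overall, the claimant prevails.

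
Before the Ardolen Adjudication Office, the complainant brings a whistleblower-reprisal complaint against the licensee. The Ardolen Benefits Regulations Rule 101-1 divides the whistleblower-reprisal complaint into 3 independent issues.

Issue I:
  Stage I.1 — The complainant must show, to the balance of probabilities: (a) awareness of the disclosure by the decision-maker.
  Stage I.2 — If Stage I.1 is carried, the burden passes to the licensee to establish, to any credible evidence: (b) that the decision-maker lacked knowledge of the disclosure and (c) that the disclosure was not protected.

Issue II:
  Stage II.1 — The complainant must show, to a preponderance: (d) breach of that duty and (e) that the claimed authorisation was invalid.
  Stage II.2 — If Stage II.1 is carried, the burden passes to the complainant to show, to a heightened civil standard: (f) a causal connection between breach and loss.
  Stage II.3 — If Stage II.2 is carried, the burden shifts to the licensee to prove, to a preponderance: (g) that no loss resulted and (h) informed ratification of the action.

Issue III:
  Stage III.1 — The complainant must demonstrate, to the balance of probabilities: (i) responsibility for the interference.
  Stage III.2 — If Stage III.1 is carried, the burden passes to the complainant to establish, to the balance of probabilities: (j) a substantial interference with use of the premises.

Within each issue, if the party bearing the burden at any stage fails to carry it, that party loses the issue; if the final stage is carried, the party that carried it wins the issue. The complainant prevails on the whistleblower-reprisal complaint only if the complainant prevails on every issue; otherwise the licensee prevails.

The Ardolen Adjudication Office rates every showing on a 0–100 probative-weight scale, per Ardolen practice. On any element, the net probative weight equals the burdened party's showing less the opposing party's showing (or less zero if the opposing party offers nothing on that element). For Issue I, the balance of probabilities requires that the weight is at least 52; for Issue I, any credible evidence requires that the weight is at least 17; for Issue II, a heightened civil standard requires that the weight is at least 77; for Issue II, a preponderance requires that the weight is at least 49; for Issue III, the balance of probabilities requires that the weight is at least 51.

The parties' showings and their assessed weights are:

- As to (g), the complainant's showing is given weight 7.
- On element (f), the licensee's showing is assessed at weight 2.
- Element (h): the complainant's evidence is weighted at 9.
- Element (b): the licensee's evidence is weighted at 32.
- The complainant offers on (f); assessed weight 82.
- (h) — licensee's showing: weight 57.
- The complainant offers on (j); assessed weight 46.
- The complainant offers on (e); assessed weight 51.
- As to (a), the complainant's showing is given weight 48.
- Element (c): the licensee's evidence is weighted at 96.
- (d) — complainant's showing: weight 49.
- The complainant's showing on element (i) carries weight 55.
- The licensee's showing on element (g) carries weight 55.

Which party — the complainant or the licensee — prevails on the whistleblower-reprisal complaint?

licensee

— Issue I —
Stage I.1 — burden on complainant; standard: the balance of probabilities (weight is at least 52).
    (a): 48 < 52 [not met]
  The complainant does not carry Stage I.1.
So the licensee prevails on this issue.
— Issue II —
Stage II.1 (complainant, a preponderance, weight is at least 49): (d) 49 ≥ 49 — meets; (e) 51 ≥ 49 — meets.
  Stage II.1 is satisfied; the complainant continues to bear the burden.
Stage II.2 (complainant, a heightened civil standard, weight is at least 77): (f) net 82−2=80 ≥ 77 — meets.
  Stage II.2 is satisfied; the onus moves to the licensee.
Stage II.3 (licensee, a preponderance, weight is at least 49): (g) net 55−7=48 < 49 — fails; (h) net 57−9=48 < 49 — fails.
  The licensee does not carry Stage II.3.
The analysis ends at Stage II.3; the complainant prevails on this issue.
— Issue III —
Stage III.1 (complainant, the balance of probabilities, weight is at least 51): (i) 55 ≥ 51 — meets.
  Stage III.1 is satisfied; the complainant continues to bear the burden.
Stage III.2 (complainant, the balance of probabilities, weight is at least 51): (j) 46 < 51 — fails.
  Not every element is met, so the complainant fails to carry Stage III.2.
The licensee prevails on this issue.
Per-issue: Issue I → licensee; Issue II → complainant; Issue III → licensee. The complainant must prevail on every issue; overall, the licensee prevails.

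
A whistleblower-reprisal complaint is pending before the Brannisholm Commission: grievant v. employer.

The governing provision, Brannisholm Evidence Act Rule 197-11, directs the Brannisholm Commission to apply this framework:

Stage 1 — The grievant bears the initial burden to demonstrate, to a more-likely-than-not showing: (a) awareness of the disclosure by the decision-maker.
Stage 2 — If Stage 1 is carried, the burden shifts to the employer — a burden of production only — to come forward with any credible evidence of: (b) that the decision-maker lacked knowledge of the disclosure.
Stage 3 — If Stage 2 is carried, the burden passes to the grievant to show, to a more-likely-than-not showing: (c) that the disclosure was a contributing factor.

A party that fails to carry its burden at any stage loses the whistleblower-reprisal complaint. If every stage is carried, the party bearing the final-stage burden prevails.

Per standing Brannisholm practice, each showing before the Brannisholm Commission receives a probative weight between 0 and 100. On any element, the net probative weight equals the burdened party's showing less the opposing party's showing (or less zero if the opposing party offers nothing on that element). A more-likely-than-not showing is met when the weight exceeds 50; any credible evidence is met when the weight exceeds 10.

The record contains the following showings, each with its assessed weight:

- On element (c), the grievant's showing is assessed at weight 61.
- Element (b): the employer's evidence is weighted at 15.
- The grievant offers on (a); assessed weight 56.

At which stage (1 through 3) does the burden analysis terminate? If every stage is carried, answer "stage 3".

stage 3

Stage 1 (grievant, a more-likely-than-not showing, weight exceeds 50): (a) 56 > 50 — meets.
  The grievant carries Stage 1; the employer now bears the burden.
Stage 2 (employer, any credible evidence, weight exceeds 10): (b) 15 > 10 — meets.
  Stage 2 is satisfied; the onus moves to the grievant.
Stage 3 (grievant, a more-likely-than-not showing, weight exceeds 50): (c) 61 > 50 — meets.
  The grievant carries the last stage.
All stages carried — the grievant prevails.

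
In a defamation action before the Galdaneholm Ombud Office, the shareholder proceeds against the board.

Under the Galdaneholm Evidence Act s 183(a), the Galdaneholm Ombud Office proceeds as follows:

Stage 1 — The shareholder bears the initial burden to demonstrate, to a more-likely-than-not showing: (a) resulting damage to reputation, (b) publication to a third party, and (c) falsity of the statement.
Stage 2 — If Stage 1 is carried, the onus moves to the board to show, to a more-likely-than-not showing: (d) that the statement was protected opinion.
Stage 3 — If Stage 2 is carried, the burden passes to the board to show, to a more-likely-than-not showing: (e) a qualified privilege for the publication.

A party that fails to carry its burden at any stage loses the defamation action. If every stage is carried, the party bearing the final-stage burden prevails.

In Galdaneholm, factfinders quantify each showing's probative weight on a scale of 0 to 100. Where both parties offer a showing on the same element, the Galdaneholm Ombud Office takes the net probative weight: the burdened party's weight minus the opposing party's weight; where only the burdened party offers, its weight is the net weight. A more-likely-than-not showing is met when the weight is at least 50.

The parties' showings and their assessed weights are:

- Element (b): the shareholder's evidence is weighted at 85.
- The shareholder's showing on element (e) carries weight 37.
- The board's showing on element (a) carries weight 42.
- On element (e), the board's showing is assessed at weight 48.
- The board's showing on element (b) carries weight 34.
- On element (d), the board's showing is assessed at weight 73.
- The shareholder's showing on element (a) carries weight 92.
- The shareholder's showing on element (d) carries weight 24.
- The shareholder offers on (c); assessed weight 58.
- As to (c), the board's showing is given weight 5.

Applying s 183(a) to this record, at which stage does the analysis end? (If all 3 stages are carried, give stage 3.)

stage 2

Stage 1 (shareholder, a more-likely-than-not showing, weight is at least 50): (a) net 92−42=50 ≥ 50 — meets; (b) net 85−34=51 ≥ 50 — meets; (c) net 58−5=53 ≥ 50 — meets.
  All elements met. The burden passes to the board.
Stage 2 (board, a more-likely-than-not showing, weight is at least 50): (d) net 73−24=49 < 50 — fails.
  Not every element is met, so the board fails to carry Stage 2.
So the shareholder prevails.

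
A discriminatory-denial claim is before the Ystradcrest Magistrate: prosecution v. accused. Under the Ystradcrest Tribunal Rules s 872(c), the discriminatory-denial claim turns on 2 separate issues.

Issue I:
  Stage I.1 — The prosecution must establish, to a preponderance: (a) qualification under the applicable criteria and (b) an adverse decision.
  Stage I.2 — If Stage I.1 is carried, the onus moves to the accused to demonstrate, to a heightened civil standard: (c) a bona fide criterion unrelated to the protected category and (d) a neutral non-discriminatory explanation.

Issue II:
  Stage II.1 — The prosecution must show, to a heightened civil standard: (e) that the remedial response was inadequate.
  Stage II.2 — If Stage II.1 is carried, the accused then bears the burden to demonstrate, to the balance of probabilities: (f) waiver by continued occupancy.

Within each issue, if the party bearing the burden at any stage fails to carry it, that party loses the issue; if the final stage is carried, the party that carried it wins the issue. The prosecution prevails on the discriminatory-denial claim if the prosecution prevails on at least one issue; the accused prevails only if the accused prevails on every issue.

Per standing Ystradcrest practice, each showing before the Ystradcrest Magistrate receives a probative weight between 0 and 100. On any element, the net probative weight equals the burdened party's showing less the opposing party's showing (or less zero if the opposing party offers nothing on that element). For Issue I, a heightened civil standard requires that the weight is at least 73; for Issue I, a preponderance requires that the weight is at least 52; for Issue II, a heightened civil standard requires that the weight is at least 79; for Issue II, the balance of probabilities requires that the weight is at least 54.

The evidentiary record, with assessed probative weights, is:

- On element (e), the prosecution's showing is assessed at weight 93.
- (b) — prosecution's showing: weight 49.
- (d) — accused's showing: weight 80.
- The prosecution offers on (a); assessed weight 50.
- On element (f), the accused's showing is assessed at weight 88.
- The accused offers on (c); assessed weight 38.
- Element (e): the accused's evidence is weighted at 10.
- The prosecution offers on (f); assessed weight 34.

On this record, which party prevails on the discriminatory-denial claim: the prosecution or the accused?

accused

— Issue I —
At Stage I.1 the prosecution must meet a preponderance (weight is at least 52): on (a) the weight is 50, < 52, so (a) does not meet the standard; on (b) the weight is 49, which does not reach 52, so (b) does not meet the standard.
  Not every element is met, so the prosecution fails to carry Stage I.1.
The analysis ends at Stage I.1; the accused prevails on this issue.
— Issue II —
Stage II.1 — burden on prosecution; standard: a heightened civil standard (weight is at least 79).
    (e): 93 − 10 = 83 ≥ 79 [met]
  The prosecution carries Stage II.1; the accused now bears the burden.
Stage II.2 — burden on accused; standard: the balance of probabilities (weight is at least 54).
    (f): 88 − 34 = 54 ≥ 54 [met]
  All elements met at the final stage.
All stages carried — the accused prevails on this issue.
Per-issue: Issue I → accused; Issue II → accused. The prosecution must prevail on at least one issue; overall, the accused prevails.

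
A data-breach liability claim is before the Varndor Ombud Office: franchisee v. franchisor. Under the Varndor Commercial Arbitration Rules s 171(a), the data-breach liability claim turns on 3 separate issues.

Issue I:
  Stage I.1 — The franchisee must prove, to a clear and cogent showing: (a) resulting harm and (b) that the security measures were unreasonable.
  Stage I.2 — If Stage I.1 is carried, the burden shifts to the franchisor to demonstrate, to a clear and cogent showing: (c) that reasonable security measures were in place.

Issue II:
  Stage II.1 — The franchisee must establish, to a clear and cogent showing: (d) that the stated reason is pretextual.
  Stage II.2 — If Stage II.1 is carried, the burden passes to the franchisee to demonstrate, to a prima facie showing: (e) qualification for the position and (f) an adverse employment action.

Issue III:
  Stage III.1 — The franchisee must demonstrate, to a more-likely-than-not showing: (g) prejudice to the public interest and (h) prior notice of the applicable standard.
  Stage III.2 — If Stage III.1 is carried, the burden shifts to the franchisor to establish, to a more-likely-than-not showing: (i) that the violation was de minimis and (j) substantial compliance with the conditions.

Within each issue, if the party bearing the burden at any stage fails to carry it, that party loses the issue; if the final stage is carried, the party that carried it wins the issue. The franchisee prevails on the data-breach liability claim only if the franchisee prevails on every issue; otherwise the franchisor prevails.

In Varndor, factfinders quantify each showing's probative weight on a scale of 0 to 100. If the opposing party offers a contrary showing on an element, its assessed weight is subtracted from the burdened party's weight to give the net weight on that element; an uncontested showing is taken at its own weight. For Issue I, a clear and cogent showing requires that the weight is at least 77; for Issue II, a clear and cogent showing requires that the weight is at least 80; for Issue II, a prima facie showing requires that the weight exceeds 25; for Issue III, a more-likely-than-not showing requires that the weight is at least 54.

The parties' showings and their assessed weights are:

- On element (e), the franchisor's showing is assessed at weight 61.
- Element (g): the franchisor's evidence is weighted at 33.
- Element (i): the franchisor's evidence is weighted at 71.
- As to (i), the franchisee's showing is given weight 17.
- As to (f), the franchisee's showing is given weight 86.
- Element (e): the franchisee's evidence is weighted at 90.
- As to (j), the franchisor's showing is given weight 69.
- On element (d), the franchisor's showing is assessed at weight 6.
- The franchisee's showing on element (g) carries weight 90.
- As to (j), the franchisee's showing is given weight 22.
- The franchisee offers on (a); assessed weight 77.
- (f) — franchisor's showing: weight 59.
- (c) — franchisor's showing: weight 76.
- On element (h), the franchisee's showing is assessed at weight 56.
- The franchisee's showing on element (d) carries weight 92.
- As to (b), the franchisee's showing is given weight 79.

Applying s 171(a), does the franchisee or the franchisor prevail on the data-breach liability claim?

— Issue I —
Stage I.1 — burden on franchisee; standard: a clear and cogent showing (weight is at least 77).
    (a): 77 ≥ 77 [met]
    (b): 79 ≥ 77 [met]
  All elements met. The burden passes to the franchisor.
Stage I.2 — burden on franchisor; standard: a clear and cogent showing (weight is at least 77).
    (c): 76 < 77 [not met]
  Not every element is met, so the franchisor fails to carry Stage I.2.
So the franchisee prevails on this issue.
— Issue II —
At Stage II.1 the franchisee must meet a clear and cogent showing (weight is at least 80): on (d) the weight is 92 less the opposing 6 gives net 86, ≥ 80, so (d) meets the standard.
  Stage II.1 carried; the burden remains with the franchisee.
At Stage II.2 the franchisee must meet a prima facie showing (weight exceeds 25): on (e) the weight is 90 less the opposing 61 gives net 29, which does exceed 25, so (e) meets the standard; on (f) the weight is 86 less the opposing 59 gives net 27, which does exceed 25, so (f) meets the standard.
  The franchisee carries the last stage.
With every stage satisfied, the franchisee prevails on this issue.
— Issue III —
Stage III.1 — burden on franchisee; standard: a more-likely-than-not showing (weight is at least 54).
    (g): 90 − 33 = 57 ≥ 54 [met]
    (h): 56 ≥ 54 [met]
  All elements met. The burden passes to the franchisor.
Stage III.2 — burden on franchisor; standard: a more-likely-than-not showing (weight is at least 54).
    (i): 71 − 17 = 54 ≥ 54 [met]
    (j): 69 − 22 = 47 < 54 [not met]
  Stage III.2 not carried; the franchisor fails its burden.
The franchisee prevails on this issue.
Per-issue: Issue I → franchisee; Issue II → franchisee; Issue III → franchisee. The franchisee must prevail on every issue; overall, the franchisee prevails.

franchisee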